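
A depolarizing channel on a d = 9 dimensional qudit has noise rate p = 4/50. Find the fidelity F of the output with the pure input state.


F = (1-p) + p/d
= (1 - 0.0800) + 0.0800/9
= 0.9200 + 0.0089
= 0.9289

0.9289


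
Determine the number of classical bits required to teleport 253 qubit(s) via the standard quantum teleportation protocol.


Quantum teleportation requires 2 classical bits per qubit teleported.
253 qubit(s) -> 2 * 253 = 506 classical bits

506


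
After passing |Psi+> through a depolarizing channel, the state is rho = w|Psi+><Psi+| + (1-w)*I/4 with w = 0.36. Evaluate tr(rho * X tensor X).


|Psi+> = (|01> + |10>)/sqrt(2)
For the pure Bell state, <X_A X_B> = +1 (Bell-state Pauli correlator).
The maximally-mixed part I/4 has tr(I/4 * P tensor P) = 0 for any traceless Pauli P.
So <X_A X_B>_rho = w * (+1) + (1 - w) * 0
= 0.36 * (+1)
= 0.3600

0.3600


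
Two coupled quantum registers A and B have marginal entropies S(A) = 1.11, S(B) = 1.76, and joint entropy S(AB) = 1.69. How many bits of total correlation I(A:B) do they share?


I(A:B) = S(A) + S(B) - S(AB)
= 1.11 + 1.76 - 1.69
= 1.1800

1.1800


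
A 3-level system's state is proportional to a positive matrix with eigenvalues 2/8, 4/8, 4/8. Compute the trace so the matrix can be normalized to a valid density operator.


tr(M) = sum of eigenvalues
= 2/8 + 4/8 + 4/8
= 10/8
= 1.2500

1.2500


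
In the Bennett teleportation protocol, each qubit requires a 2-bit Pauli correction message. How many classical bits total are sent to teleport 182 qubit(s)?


Quantum teleportation requires 2 classical bits per qubit teleported.
182 qubit(s) -> 2 * 182 = 364 classical bits

364


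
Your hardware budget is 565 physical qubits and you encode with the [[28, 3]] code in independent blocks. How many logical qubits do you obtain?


Each code block uses 28 physical qubits for 3 logical qubit(s).
Number of complete blocks = floor(565 / 28) = 20
Logical qubits = 20 * 3
= 60

60


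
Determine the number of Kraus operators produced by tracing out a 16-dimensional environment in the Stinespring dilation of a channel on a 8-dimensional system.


Tracing out the environment in an orthonormal basis {|i>_E} gives Kraus operators K_i = <i|_E U |0>_E.
Number of Kraus operators = dim(H_env) = d_env
= 16

16


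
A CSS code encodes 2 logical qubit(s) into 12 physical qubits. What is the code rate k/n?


Code rate R = k/n
= 2/12
= 0.1667

0.1667


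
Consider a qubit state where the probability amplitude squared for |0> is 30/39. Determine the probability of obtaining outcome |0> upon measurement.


|alpha|^2 = 30/39 = 0.7692
|beta|^2 = 1 - 30/39 = 9/39 = 0.2308
P(|0>) = |alpha|^2 = 0.7692

0.7692


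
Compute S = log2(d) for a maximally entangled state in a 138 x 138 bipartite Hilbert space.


For a maximally entangled state in d x d:
S = log2(d) = log2(138)
= 7.1085

7.1085


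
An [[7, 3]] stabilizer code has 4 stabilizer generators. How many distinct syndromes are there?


Each stabilizer generator gives a binary (+1 or -1) measurement outcome.
With 4 independent generators:
Total syndromes = 2^4
= 16

16


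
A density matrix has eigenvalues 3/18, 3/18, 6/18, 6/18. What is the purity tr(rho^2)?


tr(rho^2) = sum of eigenvalues squared
= (3/18)^2 + (3/18)^2 + (6/18)^2 + (6/18)^2
= (9 + 9 + 36 + 36) / 324
= 90/324
= 0.2778

0.2778


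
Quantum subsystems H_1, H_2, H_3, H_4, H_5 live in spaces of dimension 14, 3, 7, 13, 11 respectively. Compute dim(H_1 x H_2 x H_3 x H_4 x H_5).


dim(H_1 x H_2 x H_3 x H_4 x H_5) = 14 * 3 * 7 * 13 * 11
= 42 * 7 * 13 * 11
= 294 * 13 * 11
= 3822 * 11
= 42042

42042


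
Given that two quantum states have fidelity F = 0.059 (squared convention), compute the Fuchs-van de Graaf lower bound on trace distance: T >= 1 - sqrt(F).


Fuchs-van de Graaf (squared-fidelity convention): 1 - sqrt(F) <= T <= sqrt(1 - F).
Lower bound: T >= 1 - sqrt(F)
sqrt(F) = sqrt(0.059) = 0.2429
T >= 1 - 0.2429
T >= 0.7571

0.7571


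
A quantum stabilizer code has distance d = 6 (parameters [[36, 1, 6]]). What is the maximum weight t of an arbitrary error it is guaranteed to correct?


Code parameters: [[36, 1, 6]], distance d = 6.
Number of correctable errors = floor((d-1)/2)
= floor((6 - 1)/2)
= floor(5/2)
= 2

2


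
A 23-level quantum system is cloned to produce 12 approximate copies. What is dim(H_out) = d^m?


Output space = H^(tensor 12) where dim(H) = 23
dim = 23^12
= 529 (after 2 factors)
= 12167 (after 3 factors)
= 279841 (after 4 factors)
= 6436343 (after 5 factors)
= 148035889 (after 6 factors)
= 3404825447 (after 7 factors)
= 78310985281 (after 8 factors)
= 1801152661463 (after 9 factors)
= 41426511213649 (after 10 factors)
= 952809757913927 (after 11 factors)
= 21914624432020321 (after 12 factors)
= 21914624432020321

21914624432020321


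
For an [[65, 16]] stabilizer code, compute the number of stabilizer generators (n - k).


For an [[n,k]] stabilizer code:
Number of stabilizer generators = n - k
= 65 - 16
= 49

49


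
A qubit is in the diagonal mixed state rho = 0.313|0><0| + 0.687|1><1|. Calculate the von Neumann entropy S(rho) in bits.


S = -p*log2(p) - (1-p)*log2(1-p)
p = 0.3130, 1-p = 0.6870
= -0.3130 * log2(0.3130) - 0.6870 * log2(0.6870)
= -(-0.5245) - (-0.3721)
= 0.8966

0.8966


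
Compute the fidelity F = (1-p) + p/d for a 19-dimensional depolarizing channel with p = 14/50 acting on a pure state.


F = (1-p) + p/d
= (1 - 0.2800) + 0.2800/19
= 0.7200 + 0.0147
= 0.7347

0.7347


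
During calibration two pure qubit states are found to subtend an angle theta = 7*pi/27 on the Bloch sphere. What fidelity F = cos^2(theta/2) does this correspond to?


For states separated by angle theta on Bloch sphere:
F = cos^2(theta/2)
theta = 7*pi/27 = 0.8145
theta/2 = 0.4072
cos(theta/2) = 0.9182
F = 0.8431

0.8431


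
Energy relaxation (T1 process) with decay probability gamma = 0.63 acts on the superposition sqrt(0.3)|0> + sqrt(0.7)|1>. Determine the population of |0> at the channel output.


For amplitude damping with parameter gamma on state sqrt(a)|0> + sqrt(b)|1>:
alpha^2 = 0.3, beta^2 = 0.7
P(|0>) = alpha^2 + gamma * beta^2
= 0.3 + 0.63 * 0.7
= 0.3 + 0.4410
= 0.7410

0.7410


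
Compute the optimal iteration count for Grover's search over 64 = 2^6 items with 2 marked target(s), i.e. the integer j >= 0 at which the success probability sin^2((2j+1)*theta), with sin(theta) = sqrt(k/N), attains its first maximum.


After j Grover iterations the success probability is P(j) = sin^2((2j+1)*theta), where sin(theta) = sqrt(k/N).
N = 2^6 = 64, k = 2
sin(theta) = sqrt(k/N) = 0.1767766953
theta = arcsin(sqrt(k/N)) = 0.1777106008 rad
P(j) reaches its first maximum when (2j+1)*theta is as close as possible to pi/2, i.e. j = round(pi/(4*theta) - 1/2).
pi/(4*theta) - 1/2 = 3.9195
(For comparison, the common estimate pi/4 * sqrt(N/k) = 4.4429; the exact maximiser is used here.)
Optimal iterations = 4

4


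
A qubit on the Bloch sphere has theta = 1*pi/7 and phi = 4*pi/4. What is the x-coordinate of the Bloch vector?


theta = 0.4488, phi = 3.1416
r_x = sin(theta)*cos(phi) = 0.4339 * -1.0000
r_x = -0.4339

-0.4339


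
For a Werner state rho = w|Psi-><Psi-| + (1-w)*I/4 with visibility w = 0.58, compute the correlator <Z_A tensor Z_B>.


|Psi-> = (|01> - |10>)/sqrt(2)
For the pure Bell state, <Z_A Z_B> = -1 (Bell-state Pauli correlator).
The maximally-mixed part I/4 has tr(I/4 * P tensor P) = 0 for any traceless Pauli P.
So <Z_A Z_B>_rho = w * (-1) + (1 - w) * 0
= 0.58 * (-1)
= -0.5800

-0.5800


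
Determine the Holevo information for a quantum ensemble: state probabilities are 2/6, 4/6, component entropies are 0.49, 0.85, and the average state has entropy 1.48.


chi = S(rho) - sum_i p_i * S(rho_i)
Weighted entropy = 2/6 * 0.49 + 4/6 * 0.85
= 0.7300
chi = 1.48 - 0.7300
= 0.7500

0.7500


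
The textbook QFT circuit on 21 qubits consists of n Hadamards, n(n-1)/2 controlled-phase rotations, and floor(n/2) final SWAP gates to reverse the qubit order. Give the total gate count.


Hadamard gates: 21
Controlled rotations: n*(n-1)/2 = 21*20/2 = 210
SWAP gates: floor(n/2) = floor(21/2) = 10
Total = 21 + 210 + 10
= 241

241


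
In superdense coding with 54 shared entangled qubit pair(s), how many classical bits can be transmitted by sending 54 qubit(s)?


Superdense coding allows 2 classical bits per shared entangled pair.
54 pair(s) -> 2 * 54 = 108 classical bits

108


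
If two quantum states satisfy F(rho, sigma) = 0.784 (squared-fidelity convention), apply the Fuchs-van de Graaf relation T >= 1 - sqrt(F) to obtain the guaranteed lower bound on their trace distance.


Fuchs-van de Graaf (squared-fidelity convention): 1 - sqrt(F) <= T <= sqrt(1 - F).
Lower bound: T >= 1 - sqrt(F)
sqrt(F) = sqrt(0.784) = 0.8854
T >= 1 - 0.8854
T >= 0.1146

0.1146


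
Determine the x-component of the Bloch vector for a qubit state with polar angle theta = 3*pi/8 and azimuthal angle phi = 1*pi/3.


theta = 1.1781, phi = 1.0472
r_x = sin(theta)*cos(phi) = 0.9239 * 0.5000
r_x = 0.4619

0.4619


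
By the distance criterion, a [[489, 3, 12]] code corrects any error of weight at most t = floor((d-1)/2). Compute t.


Code parameters: [[489, 3, 12]], distance d = 12.
Number of correctable errors = floor((d-1)/2)
= floor((12 - 1)/2)
= floor(11/2)
= 5

5


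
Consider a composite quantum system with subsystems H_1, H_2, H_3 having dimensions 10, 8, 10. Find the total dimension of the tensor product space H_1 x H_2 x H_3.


dim(H_1 x H_2 x H_3) = 10 * 8 * 10
= 80 * 10
= 800

800


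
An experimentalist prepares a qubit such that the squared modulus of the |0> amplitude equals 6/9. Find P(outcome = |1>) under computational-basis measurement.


|alpha|^2 = 6/9 = 0.6667
|beta|^2 = 1 - 6/9 = 3/9 = 0.3333
P(|1>) = |beta|^2 = 0.3333

0.3333


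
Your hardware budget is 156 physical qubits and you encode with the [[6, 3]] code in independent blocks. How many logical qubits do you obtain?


Each code block uses 6 physical qubits for 3 logical qubit(s).
Number of complete blocks = floor(156 / 6) = 26
Logical qubits = 26 * 3
= 78

78


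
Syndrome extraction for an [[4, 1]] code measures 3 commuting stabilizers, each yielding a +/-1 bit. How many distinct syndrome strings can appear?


Each stabilizer generator gives a binary (+1 or -1) measurement outcome.
With 3 independent generators:
Total syndromes = 2^3
= 8

8


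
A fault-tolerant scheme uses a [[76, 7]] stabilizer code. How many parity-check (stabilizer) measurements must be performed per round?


For an [[n,k]] stabilizer code:
Number of stabilizer generators = n - k
= 76 - 7
= 69

69


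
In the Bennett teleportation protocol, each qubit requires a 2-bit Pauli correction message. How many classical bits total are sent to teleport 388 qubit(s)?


Quantum teleportation requires 2 classical bits per qubit teleported.
388 qubit(s) -> 2 * 388 = 776 classical bits

776


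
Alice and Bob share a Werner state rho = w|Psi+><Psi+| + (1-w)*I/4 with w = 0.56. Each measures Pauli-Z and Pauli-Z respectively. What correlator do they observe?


|Psi+> = (|01> + |10>)/sqrt(2)
For the pure Bell state, <Z_A Z_B> = -1 (Bell-state Pauli correlator).
The maximally-mixed part I/4 has tr(I/4 * P tensor P) = 0 for any traceless Pauli P.
So <Z_A Z_B>_rho = w * (-1) + (1 - w) * 0
= 0.56 * (-1)
= -0.5600

-0.5600


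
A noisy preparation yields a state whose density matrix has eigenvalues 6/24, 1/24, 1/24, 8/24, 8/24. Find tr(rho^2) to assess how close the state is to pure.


tr(rho^2) = sum of eigenvalues squared
= (6/24)^2 + (1/24)^2 + (1/24)^2 + (8/24)^2 + (8/24)^2
= (36 + 1 + 1 + 64 + 64) / 576
= 166/576
= 0.2882

0.2882


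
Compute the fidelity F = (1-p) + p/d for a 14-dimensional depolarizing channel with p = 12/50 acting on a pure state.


F = (1-p) + p/d
= (1 - 0.2400) + 0.2400/14
= 0.7600 + 0.0171
= 0.7771

0.7771


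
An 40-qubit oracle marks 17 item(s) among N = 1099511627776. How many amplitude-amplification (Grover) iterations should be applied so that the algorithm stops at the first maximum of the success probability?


After j Grover iterations the success probability is P(j) = sin^2((2j+1)*theta), where sin(theta) = sqrt(k/N).
N = 2^40 = 1099511627776, k = 17
sin(theta) = sqrt(k/N) = 3.932099939e-06
theta = arcsin(sqrt(k/N)) = 3.932099939e-06 rad
P(j) reaches its first maximum when (2j+1)*theta is as close as possible to pi/2, i.e. j = round(pi/(4*theta) - 1/2).
pi/(4*theta) - 1/2 = 199739.6326
(For comparison, the common estimate pi/4 * sqrt(N/k) = 199740.1326; the exact maximiser is used here.)
Optimal iterations = 199740

199740


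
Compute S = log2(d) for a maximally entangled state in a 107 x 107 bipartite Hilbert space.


For a maximally entangled state in d x d:
S = log2(d) = log2(107)
= 6.7415

6.7415


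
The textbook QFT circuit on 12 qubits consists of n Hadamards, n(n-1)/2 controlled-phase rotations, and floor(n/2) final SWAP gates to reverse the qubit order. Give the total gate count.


Hadamard gates: 12
Controlled rotations: n*(n-1)/2 = 12*11/2 = 66
SWAP gates: floor(n/2) = floor(12/2) = 6
Total = 12 + 66 + 6
= 84

84


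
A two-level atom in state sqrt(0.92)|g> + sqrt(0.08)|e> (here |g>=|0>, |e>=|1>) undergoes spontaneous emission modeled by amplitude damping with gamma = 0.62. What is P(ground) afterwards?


For amplitude damping with parameter gamma on state sqrt(a)|0> + sqrt(b)|1>:
alpha^2 = 0.92, beta^2 = 0.08
P(|0>) = alpha^2 + gamma * beta^2
= 0.92 + 0.62 * 0.08
= 0.92 + 0.0496
= 0.9696

0.9696


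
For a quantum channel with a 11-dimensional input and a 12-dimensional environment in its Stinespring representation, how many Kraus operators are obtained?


Tracing out the environment in an orthonormal basis {|i>_E} gives Kraus operators K_i = <i|_E U |0>_E.
Number of Kraus operators = dim(H_env) = d_env
= 12

12


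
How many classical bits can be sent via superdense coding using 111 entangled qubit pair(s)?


Superdense coding allows 2 classical bits per shared entangled pair.
111 pair(s) -> 2 * 111 = 222 classical bits

222


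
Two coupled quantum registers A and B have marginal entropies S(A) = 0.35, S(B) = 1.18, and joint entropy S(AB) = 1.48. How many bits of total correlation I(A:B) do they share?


I(A:B) = S(A) + S(B) - S(AB)
= 0.35 + 1.18 - 1.48
= 0.0500

0.0500


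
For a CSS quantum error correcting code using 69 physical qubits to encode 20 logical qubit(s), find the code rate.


Code rate R = k/n
= 20/69
= 0.2899

0.2899


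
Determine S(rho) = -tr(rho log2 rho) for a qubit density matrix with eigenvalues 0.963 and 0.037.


S = -p*log2(p) - (1-p)*log2(1-p)
p = 0.9630, 1-p = 0.0370
= -0.9630 * log2(0.9630) - 0.0370 * log2(0.0370)
= -(-0.0524) - (-0.1760)
= 0.2284

0.2284


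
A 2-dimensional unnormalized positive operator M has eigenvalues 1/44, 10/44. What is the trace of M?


tr(M) = sum of eigenvalues
= 1/44 + 10/44
= 11/44
= 0.2500

0.2500


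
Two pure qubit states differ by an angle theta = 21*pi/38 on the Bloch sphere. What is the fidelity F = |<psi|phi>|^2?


For states separated by angle theta on Bloch sphere:
F = cos^2(theta/2)
theta = 21*pi/38 = 1.7361
theta/2 = 0.8681
cos(theta/2) = 0.6463
F = 0.4177

0.4177


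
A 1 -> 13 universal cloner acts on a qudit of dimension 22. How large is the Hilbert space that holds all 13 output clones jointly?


Output space = H^(tensor 13) where dim(H) = 22
dim = 22^13
= 484 (after 2 factors)
= 10648 (after 3 factors)
= 234256 (after 4 factors)
= 5153632 (after 5 factors)
= 113379904 (after 6 factors)
= 2494357888 (after 7 factors)
= 54875873536 (after 8 factors)
= 1207269217792 (after 9 factors)
= 26559922791424 (after 10 factors)
= 584318301411328 (after 11 factors)
= 12855002631049216 (after 12 factors)
= 282810057883082752 (after 13 factors)
= 282810057883082752

282810057883082752


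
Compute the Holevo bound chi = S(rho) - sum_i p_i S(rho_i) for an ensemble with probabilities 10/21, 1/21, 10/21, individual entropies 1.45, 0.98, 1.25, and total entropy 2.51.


chi = S(rho) - sum_i p_i * S(rho_i)
Weighted entropy = 10/21 * 1.45 + 1/21 * 0.98 + 10/21 * 1.25
= 1.3324
chi = 2.51 - 1.3324
= 1.1776

1.1776


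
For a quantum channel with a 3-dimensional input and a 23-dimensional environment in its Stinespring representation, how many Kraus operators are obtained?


Tracing out the environment in an orthonormal basis {|i>_E} gives Kraus operators K_i = <i|_E U |0>_E.
Number of Kraus operators = dim(H_env) = d_env
= 23

23


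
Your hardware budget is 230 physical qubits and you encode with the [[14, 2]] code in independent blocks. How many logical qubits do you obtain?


Each code block uses 14 physical qubits for 2 logical qubit(s).
Number of complete blocks = floor(230 / 14) = 16
Logical qubits = 16 * 2
= 32

32


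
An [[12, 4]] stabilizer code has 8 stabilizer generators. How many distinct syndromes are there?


Each stabilizer generator gives a binary (+1 or -1) measurement outcome.
With 8 independent generators:
Total syndromes = 2^8
= 256

256


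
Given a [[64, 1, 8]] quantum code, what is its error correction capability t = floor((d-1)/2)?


Code parameters: [[64, 1, 8]], distance d = 8.
Number of correctable errors = floor((d-1)/2)
= floor((8 - 1)/2)
= floor(7/2)
= 3

3


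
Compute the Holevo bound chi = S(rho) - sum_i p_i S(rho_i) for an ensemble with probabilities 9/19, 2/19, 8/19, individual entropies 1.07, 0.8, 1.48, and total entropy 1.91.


chi = S(rho) - sum_i p_i * S(rho_i)
Weighted entropy = 9/19 * 1.07 + 2/19 * 0.8 + 8/19 * 1.48
= 1.2142
chi = 1.91 - 1.2142
= 0.6958

0.6958


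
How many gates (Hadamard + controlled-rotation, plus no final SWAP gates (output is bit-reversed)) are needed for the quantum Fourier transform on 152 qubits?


Hadamard gates: 152
Controlled rotations: n*(n-1)/2 = 152*151/2 = 11476
SWAP gates: 0 (omitted)
Total = 152 + 11476
= 11628

11628


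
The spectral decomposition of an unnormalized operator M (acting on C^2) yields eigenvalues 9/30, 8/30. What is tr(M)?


tr(M) = sum of eigenvalues
= 9/30 + 8/30
= 17/30
= 0.5667

0.5667


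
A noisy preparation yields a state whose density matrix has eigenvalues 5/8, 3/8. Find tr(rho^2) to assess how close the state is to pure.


tr(rho^2) = sum of eigenvalues squared
= (5/8)^2 + (3/8)^2
= (25 + 9) / 64
= 34/64
= 0.5312

0.5312


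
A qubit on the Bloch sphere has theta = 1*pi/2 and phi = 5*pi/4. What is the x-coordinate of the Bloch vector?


theta = 1.5708, phi = 3.9270
r_x = sin(theta)*cos(phi) = 1.0000 * -0.7071
r_x = -0.7071

-0.7071


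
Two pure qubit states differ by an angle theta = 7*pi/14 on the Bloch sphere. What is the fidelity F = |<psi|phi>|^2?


For states separated by angle theta on Bloch sphere:
F = cos^2(theta/2)
theta = 7*pi/14 = 1.5708
theta/2 = 0.7854
cos(theta/2) = 0.7071
F = 0.5000

0.5000


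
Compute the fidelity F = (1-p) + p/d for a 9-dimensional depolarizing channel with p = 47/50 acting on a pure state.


F = (1-p) + p/d
= (1 - 0.9400) + 0.9400/9
= 0.0600 + 0.1044
= 0.1644

0.1644


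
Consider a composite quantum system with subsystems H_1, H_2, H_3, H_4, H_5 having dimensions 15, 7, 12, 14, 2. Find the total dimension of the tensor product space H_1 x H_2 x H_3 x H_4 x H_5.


dim(H_1 x H_2 x H_3 x H_4 x H_5) = 15 * 7 * 12 * 14 * 2
= 105 * 12 * 14 * 2
= 1260 * 14 * 2
= 17640 * 2
= 35280

35280


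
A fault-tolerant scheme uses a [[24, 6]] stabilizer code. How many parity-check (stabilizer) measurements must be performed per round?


For an [[n,k]] stabilizer code:
Number of stabilizer generators = n - k
= 24 - 6
= 18

18


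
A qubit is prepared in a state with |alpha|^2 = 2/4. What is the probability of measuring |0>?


|alpha|^2 = 2/4 = 0.5000
|beta|^2 = 1 - 2/4 = 2/4 = 0.5000
P(|0>) = |alpha|^2 = 0.5000

0.5000


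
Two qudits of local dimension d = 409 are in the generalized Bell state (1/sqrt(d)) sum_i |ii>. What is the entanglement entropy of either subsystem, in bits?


For a maximally entangled state in d x d:
S = log2(d) = log2(409)
= 8.6760

8.6760


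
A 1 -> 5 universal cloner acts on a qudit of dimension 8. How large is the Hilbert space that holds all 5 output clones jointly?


Output space = H^(tensor 5) where dim(H) = 8
dim = 8^5
= 64 (after 2 factors)
= 512 (after 3 factors)
= 4096 (after 4 factors)
= 32768 (after 5 factors)
= 32768

32768


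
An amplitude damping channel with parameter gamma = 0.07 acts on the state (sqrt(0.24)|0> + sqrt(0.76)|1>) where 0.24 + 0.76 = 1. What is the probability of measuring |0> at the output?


For amplitude damping with parameter gamma on state sqrt(a)|0> + sqrt(b)|1>:
alpha^2 = 0.24, beta^2 = 0.76
P(|0>) = alpha^2 + gamma * beta^2
= 0.24 + 0.07 * 0.76
= 0.24 + 0.0532
= 0.2932

0.2932


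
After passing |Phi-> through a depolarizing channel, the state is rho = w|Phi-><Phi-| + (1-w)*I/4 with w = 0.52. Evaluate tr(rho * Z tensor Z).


|Phi-> = (|00> - |11>)/sqrt(2)
For the pure Bell state, <Z_A Z_B> = +1 (Bell-state Pauli correlator).
The maximally-mixed part I/4 has tr(I/4 * P tensor P) = 0 for any traceless Pauli P.
So <Z_A Z_B>_rho = w * (+1) + (1 - w) * 0
= 0.52 * (+1)
= 0.5200

0.5200


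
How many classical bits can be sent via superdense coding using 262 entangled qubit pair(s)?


Superdense coding allows 2 classical bits per shared entangled pair.
262 pair(s) -> 2 * 262 = 524 classical bits

524


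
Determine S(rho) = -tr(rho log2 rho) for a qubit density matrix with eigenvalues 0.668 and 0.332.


S = -p*log2(p) - (1-p)*log2(1-p)
p = 0.6680, 1-p = 0.3320
= -0.6680 * log2(0.6680) - 0.3320 * log2(0.3320)
= -(-0.3888) - (-0.5281)
= 0.9170

0.9170


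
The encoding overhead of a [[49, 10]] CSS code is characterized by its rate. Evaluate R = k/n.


Code rate R = k/n
= 10/49
= 0.2041

0.2041


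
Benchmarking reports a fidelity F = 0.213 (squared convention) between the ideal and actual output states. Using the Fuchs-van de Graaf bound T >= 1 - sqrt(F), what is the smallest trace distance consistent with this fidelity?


Fuchs-van de Graaf (squared-fidelity convention): 1 - sqrt(F) <= T <= sqrt(1 - F).
Lower bound: T >= 1 - sqrt(F)
sqrt(F) = sqrt(0.213) = 0.4615
T >= 1 - 0.4615
T >= 0.5385

0.5385


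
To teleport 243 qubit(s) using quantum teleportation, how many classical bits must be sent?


Quantum teleportation requires 2 classical bits per qubit teleported.
243 qubit(s) -> 2 * 243 = 486 classical bits

486


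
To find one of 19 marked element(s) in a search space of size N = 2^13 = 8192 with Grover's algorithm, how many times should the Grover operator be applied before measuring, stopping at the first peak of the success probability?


After j Grover iterations the success probability is P(j) = sin^2((2j+1)*theta), where sin(theta) = sqrt(k/N).
N = 2^13 = 8192, k = 19
sin(theta) = sqrt(k/N) = 0.0481594844
theta = arcsin(sqrt(k/N)) = 0.04817812019 rad
P(j) reaches its first maximum when (2j+1)*theta is as close as possible to pi/2, i.e. j = round(pi/(4*theta) - 1/2).
pi/(4*theta) - 1/2 = 15.8020
(For comparison, the common estimate pi/4 * sqrt(N/k) = 16.3083; the exact maximiser is used here.)
Optimal iterations = 16

16


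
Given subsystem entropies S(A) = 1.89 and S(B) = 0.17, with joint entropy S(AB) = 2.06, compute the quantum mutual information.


I(A:B) = S(A) + S(B) - S(AB)
= 1.89 + 0.17 - 2.06
= 0.0000

0.0000


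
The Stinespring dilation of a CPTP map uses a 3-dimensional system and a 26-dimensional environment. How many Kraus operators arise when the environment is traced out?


Tracing out the environment in an orthonormal basis {|i>_E} gives Kraus operators K_i = <i|_E U |0>_E.
Number of Kraus operators = dim(H_env) = d_env
= 26

26


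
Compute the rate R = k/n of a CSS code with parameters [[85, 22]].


Code rate R = k/n
= 22/85
= 0.2588

0.2588


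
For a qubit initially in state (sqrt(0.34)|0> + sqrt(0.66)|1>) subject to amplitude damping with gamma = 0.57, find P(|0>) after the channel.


For amplitude damping with parameter gamma on state sqrt(a)|0> + sqrt(b)|1>:
alpha^2 = 0.34, beta^2 = 0.66
P(|0>) = alpha^2 + gamma * beta^2
= 0.34 + 0.57 * 0.66
= 0.34 + 0.3762
= 0.7162

0.7162


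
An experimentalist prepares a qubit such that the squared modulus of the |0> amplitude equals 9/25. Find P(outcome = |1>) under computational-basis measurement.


|alpha|^2 = 9/25 = 0.3600
|beta|^2 = 1 - 9/25 = 16/25 = 0.6400
P(|1>) = |beta|^2 = 0.6400

0.6400


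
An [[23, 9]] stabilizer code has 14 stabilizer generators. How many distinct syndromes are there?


Each stabilizer generator gives a binary (+1 or -1) measurement outcome.
With 14 independent generators:
Total syndromes = 2^14
= 16384

16384


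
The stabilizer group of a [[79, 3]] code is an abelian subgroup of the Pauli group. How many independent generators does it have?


For an [[n,k]] stabilizer code:
Number of stabilizer generators = n - k
= 79 - 3
= 76

76


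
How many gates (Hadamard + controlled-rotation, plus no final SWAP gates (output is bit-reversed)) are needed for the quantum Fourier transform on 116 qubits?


Hadamard gates: 116
Controlled rotations: n*(n-1)/2 = 116*115/2 = 6670
SWAP gates: 0 (omitted)
Total = 116 + 6670
= 6786

6786


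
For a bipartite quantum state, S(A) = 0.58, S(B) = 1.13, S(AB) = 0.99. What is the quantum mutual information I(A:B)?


I(A:B) = S(A) + S(B) - S(AB)
= 0.58 + 1.13 - 0.99
= 0.7200

0.7200


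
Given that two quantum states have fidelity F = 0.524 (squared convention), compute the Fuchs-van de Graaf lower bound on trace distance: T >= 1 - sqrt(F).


Fuchs-van de Graaf (squared-fidelity convention): 1 - sqrt(F) <= T <= sqrt(1 - F).
Lower bound: T >= 1 - sqrt(F)
sqrt(F) = sqrt(0.524) = 0.7239
T >= 1 - 0.7239
T >= 0.2761

0.2761


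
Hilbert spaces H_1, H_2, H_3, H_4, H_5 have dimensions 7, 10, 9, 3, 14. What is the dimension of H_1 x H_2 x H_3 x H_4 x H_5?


dim(H_1 x H_2 x H_3 x H_4 x H_5) = 7 * 10 * 9 * 3 * 14
= 70 * 9 * 3 * 14
= 630 * 3 * 14
= 1890 * 14
= 26460

26460


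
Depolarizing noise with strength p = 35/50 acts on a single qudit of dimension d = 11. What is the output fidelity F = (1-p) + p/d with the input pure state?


F = (1-p) + p/d
= (1 - 0.7000) + 0.7000/11
= 0.3000 + 0.0636
= 0.3636

0.3636


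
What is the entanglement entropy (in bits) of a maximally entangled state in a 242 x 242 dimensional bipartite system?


For a maximally entangled state in d x d:
S = log2(d) = log2(242)
= 7.9189

7.9189


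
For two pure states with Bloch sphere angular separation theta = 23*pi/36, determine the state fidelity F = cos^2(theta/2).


For states separated by angle theta on Bloch sphere:
F = cos^2(theta/2)
theta = 23*pi/36 = 2.0071
theta/2 = 1.0036
cos(theta/2) = 0.5373
F = 0.2887

0.2887


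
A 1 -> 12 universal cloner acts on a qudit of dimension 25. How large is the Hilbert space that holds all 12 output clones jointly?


Output space = H^(tensor 12) where dim(H) = 25
dim = 25^12
= 625 (after 2 factors)
= 15625 (after 3 factors)
= 390625 (after 4 factors)
= 9765625 (after 5 factors)
= 244140625 (after 6 factors)
= 6103515625 (after 7 factors)
= 152587890625 (after 8 factors)
= 3814697265625 (after 9 factors)
= 95367431640625 (after 10 factors)
= 2384185791015625 (after 11 factors)
= 59604644775390625 (after 12 factors)
= 59604644775390625

59604644775390625


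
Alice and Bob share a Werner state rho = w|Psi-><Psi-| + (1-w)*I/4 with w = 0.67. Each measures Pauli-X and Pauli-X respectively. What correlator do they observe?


|Psi-> = (|01> - |10>)/sqrt(2)
For the pure Bell state, <X_A X_B> = -1 (Bell-state Pauli correlator).
The maximally-mixed part I/4 has tr(I/4 * P tensor P) = 0 for any traceless Pauli P.
So <X_A X_B>_rho = w * (-1) + (1 - w) * 0
= 0.67 * (-1)
= -0.6700

-0.6700


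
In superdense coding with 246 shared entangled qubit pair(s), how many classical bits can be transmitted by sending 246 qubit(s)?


Superdense coding allows 2 classical bits per shared entangled pair.
246 pair(s) -> 2 * 246 = 492 classical bits

492


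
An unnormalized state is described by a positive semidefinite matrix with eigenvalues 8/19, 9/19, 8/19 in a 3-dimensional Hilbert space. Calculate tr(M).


tr(M) = sum of eigenvalues
= 8/19 + 9/19 + 8/19
= 25/19
= 1.3158

1.3158


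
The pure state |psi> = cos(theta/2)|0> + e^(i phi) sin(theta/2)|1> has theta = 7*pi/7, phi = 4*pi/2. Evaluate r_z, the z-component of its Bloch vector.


theta = 3.1416, phi = 6.2832
r_z = cos(theta) = -1.0000

-1.0000


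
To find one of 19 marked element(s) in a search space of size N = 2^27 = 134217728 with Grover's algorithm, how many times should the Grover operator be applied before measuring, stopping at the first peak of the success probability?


After j Grover iterations the success probability is P(j) = sin^2((2j+1)*theta), where sin(theta) = sqrt(k/N).
N = 2^27 = 134217728, k = 19
sin(theta) = sqrt(k/N) = 0.0003762459719
theta = arcsin(sqrt(k/N)) = 0.0003762459807 rad
P(j) reaches its first maximum when (2j+1)*theta is as close as possible to pi/2, i.e. j = round(pi/(4*theta) - 1/2).
pi/(4*theta) - 1/2 = 2086.9593
(For comparison, the common estimate pi/4 * sqrt(N/k) = 2087.4593; the exact maximiser is used here.)
Optimal iterations = 2087

2087


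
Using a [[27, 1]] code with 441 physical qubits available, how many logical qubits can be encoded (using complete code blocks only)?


Each code block uses 27 physical qubits for 1 logical qubit(s).
Number of complete blocks = floor(441 / 27) = 16
Logical qubits = 16 * 1
= 16

16


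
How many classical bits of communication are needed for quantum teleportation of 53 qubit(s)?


Quantum teleportation requires 2 classical bits per qubit teleported.
53 qubit(s) -> 2 * 53 = 106 classical bits

106


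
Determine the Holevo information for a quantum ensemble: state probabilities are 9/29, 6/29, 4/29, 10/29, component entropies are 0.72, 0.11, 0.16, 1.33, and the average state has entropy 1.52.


chi = S(rho) - sum_i p_i * S(rho_i)
Weighted entropy = 9/29 * 0.72 + 6/29 * 0.11 + 4/29 * 0.16 + 10/29 * 1.33
= 0.7269
chi = 1.52 - 0.7269
= 0.7931

0.7931


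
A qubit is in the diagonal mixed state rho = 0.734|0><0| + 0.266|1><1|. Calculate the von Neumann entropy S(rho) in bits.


S = -p*log2(p) - (1-p)*log2(1-p)
p = 0.7340, 1-p = 0.2660
= -0.7340 * log2(0.7340) - 0.2660 * log2(0.2660)
= -(-0.3275) - (-0.5082)
= 0.8357

0.8357


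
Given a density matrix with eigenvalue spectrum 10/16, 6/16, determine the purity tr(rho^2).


tr(rho^2) = sum of eigenvalues squared
= (10/16)^2 + (6/16)^2
= (100 + 36) / 256
= 136/256
= 0.5312

0.5312


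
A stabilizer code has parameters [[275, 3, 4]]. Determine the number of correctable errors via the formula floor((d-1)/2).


Code parameters: [[275, 3, 4]], distance d = 4.
Number of correctable errors = floor((d-1)/2)
= floor((4 - 1)/2)
= floor(3/2)
= 1

1


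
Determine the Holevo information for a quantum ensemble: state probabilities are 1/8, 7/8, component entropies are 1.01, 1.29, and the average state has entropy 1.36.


chi = S(rho) - sum_i p_i * S(rho_i)
Weighted entropy = 1/8 * 1.01 + 7/8 * 1.29
= 1.2550
chi = 1.36 - 1.2550
= 0.1050

0.1050


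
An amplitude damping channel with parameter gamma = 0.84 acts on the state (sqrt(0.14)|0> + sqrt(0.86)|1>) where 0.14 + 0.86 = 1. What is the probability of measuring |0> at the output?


For amplitude damping with parameter gamma on state sqrt(a)|0> + sqrt(b)|1>:
alpha^2 = 0.14, beta^2 = 0.86
P(|0>) = alpha^2 + gamma * beta^2
= 0.14 + 0.84 * 0.86
= 0.14 + 0.7224
= 0.8624

0.8624


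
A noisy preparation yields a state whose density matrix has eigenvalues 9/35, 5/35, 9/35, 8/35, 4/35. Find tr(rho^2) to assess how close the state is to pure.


tr(rho^2) = sum of eigenvalues squared
= (9/35)^2 + (5/35)^2 + (9/35)^2 + (8/35)^2 + (4/35)^2
= (81 + 25 + 81 + 64 + 16) / 1225
= 267/1225
= 0.2180

0.2180


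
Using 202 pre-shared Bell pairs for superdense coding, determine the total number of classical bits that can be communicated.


Superdense coding allows 2 classical bits per shared entangled pair.
202 pair(s) -> 2 * 202 = 404 classical bits

404


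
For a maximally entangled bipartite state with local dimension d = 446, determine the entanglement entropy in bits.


For a maximally entangled state in d x d:
S = log2(d) = log2(446)
= 8.8009

8.8009


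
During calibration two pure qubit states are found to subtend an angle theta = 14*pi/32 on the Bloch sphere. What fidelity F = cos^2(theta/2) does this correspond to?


For states separated by angle theta on Bloch sphere:
F = cos^2(theta/2)
theta = 14*pi/32 = 1.3744
theta/2 = 0.6872
cos(theta/2) = 0.7730
F = 0.5975

0.5975


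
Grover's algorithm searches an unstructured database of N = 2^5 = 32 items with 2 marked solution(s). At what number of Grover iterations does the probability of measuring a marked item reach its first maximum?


After j Grover iterations the success probability is P(j) = sin^2((2j+1)*theta), where sin(theta) = sqrt(k/N).
N = 2^5 = 32, k = 2
sin(theta) = sqrt(k/N) = 0.25
theta = arcsin(sqrt(k/N)) = 0.2526802551 rad
P(j) reaches its first maximum when (2j+1)*theta is as close as possible to pi/2, i.e. j = round(pi/(4*theta) - 1/2).
pi/(4*theta) - 1/2 = 2.6083
(For comparison, the common estimate pi/4 * sqrt(N/k) = 3.1416; the exact maximiser is used here.)
Optimal iterations = 3

3


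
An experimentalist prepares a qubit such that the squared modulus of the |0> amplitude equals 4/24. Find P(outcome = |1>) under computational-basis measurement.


|alpha|^2 = 4/24 = 0.1667
|beta|^2 = 1 - 4/24 = 20/24 = 0.8333
P(|1>) = |beta|^2 = 0.8333

0.8333


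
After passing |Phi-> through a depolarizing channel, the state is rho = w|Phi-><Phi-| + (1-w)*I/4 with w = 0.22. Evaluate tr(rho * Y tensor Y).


|Phi-> = (|00> - |11>)/sqrt(2)
For the pure Bell state, <Y_A Y_B> = +1 (Bell-state Pauli correlator).
The maximally-mixed part I/4 has tr(I/4 * P tensor P) = 0 for any traceless Pauli P.
So <Y_A Y_B>_rho = w * (+1) + (1 - w) * 0
= 0.22 * (+1)
= 0.2200

0.2200


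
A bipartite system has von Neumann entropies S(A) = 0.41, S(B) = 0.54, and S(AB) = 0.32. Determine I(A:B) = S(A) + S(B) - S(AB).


I(A:B) = S(A) + S(B) - S(AB)
= 0.41 + 0.54 - 0.32
= 0.6300

0.6300


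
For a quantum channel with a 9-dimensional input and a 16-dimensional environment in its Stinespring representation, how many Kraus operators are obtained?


Tracing out the environment in an orthonormal basis {|i>_E} gives Kraus operators K_i = <i|_E U |0>_E.
Number of Kraus operators = dim(H_env) = d_env
= 16

16


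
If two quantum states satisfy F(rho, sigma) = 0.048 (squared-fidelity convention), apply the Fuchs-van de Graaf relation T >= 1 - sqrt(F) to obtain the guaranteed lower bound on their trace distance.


Fuchs-van de Graaf (squared-fidelity convention): 1 - sqrt(F) <= T <= sqrt(1 - F).
Lower bound: T >= 1 - sqrt(F)
sqrt(F) = sqrt(0.048) = 0.2191
T >= 1 - 0.2191
T >= 0.7809

0.7809


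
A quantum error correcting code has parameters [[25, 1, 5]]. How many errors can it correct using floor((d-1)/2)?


Code parameters: [[25, 1, 5]], distance d = 5.
Number of correctable errors = floor((d-1)/2)
= floor((5 - 1)/2)
= floor(4/2)
= 2

2


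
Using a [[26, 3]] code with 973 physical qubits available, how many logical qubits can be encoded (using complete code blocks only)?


Each code block uses 26 physical qubits for 3 logical qubit(s).
Number of complete blocks = floor(973 / 26) = 37
Logical qubits = 37 * 3
= 111

111


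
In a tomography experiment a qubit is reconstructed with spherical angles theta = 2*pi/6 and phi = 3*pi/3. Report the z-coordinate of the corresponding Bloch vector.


theta = 1.0472, phi = 3.1416
r_z = cos(theta) = 0.5000

0.5000


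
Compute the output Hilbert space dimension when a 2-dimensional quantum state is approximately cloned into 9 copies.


Output space = H^(tensor 9) where dim(H) = 2
dim = 2^9
= 4 (after 2 factors)
= 8 (after 3 factors)
= 16 (after 4 factors)
= 32 (after 5 factors)
= 64 (after 6 factors)
= 128 (after 7 factors)
= 256 (after 8 factors)
= 512 (after 9 factors)
= 512

512


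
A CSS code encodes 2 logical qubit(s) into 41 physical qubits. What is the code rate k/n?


Code rate R = k/n
= 2/41
= 0.0488

0.0488


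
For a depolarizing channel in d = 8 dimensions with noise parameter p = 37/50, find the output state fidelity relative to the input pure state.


F = (1-p) + p/d
= (1 - 0.7400) + 0.7400/8
= 0.2600 + 0.0925
= 0.3525

0.3525


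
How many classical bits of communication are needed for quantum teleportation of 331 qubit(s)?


Quantum teleportation requires 2 classical bits per qubit teleported.
331 qubit(s) -> 2 * 331 = 662 classical bits

662


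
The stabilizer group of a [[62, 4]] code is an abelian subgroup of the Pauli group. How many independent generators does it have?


For an [[n,k]] stabilizer code:
Number of stabilizer generators = n - k
= 62 - 4
= 58

58


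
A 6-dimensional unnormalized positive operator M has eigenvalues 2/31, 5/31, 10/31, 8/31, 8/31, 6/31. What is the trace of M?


tr(M) = sum of eigenvalues
= 2/31 + 5/31 + 10/31 + 8/31 + 8/31 + 6/31
= 39/31
= 1.2581

1.2581


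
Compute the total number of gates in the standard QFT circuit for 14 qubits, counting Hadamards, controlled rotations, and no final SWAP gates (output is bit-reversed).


Hadamard gates: 14
Controlled rotations: n*(n-1)/2 = 14*13/2 = 91
SWAP gates: 0 (omitted)
Total = 14 + 91
= 105

105


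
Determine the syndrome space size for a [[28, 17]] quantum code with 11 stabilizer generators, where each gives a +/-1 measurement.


Each stabilizer generator gives a binary (+1 or -1) measurement outcome.
With 11 independent generators:
Total syndromes = 2^11
= 2048

2048


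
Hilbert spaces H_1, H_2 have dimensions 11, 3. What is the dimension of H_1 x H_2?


dim(H_1 x H_2) = 11 * 3
= 33

33


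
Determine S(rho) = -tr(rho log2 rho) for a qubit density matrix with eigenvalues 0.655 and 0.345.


S = -p*log2(p) - (1-p)*log2(1-p)
p = 0.6550, 1-p = 0.3450
= -0.6550 * log2(0.6550) - 0.3450 * log2(0.3450)
= -(-0.3998) - (-0.5297)
= 0.9295

0.9295


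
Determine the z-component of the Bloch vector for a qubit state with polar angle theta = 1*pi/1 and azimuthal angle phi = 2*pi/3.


theta = 3.1416, phi = 2.0944
r_z = cos(theta) = -1.0000

-1.0000


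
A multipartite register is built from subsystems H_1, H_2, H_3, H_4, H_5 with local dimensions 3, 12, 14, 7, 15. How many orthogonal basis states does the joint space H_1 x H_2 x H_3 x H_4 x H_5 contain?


dim(H_1 x H_2 x H_3 x H_4 x H_5) = 3 * 12 * 14 * 7 * 15
= 36 * 14 * 7 * 15
= 504 * 7 * 15
= 3528 * 15
= 52920

52920


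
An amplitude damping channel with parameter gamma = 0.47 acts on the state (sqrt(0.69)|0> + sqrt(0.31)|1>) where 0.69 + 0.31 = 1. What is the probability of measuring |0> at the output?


For amplitude damping with parameter gamma on state sqrt(a)|0> + sqrt(b)|1>:
alpha^2 = 0.69, beta^2 = 0.31
P(|0>) = alpha^2 + gamma * beta^2
= 0.69 + 0.47 * 0.31
= 0.69 + 0.1457
= 0.8357

0.8357


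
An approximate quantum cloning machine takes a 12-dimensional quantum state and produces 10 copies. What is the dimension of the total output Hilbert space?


Output space = H^(tensor 10) where dim(H) = 12
dim = 12^10
= 144 (after 2 factors)
= 1728 (after 3 factors)
= 20736 (after 4 factors)
= 248832 (after 5 factors)
= 2985984 (after 6 factors)
= 35831808 (after 7 factors)
= 429981696 (after 8 factors)
= 5159780352 (after 9 factors)
= 61917364224 (after 10 factors)
= 61917364224

61917364224
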